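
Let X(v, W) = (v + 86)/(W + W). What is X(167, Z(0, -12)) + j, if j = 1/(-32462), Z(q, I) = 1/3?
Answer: 6159664/16231 ≈ 379.50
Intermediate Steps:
Z(q, I) = ⅓
j = -1/32462 ≈ -3.0805e-5
X(v, W) = (86 + v)/(2*W) (X(v, W) = (86 + v)/((2*W)) = (86 + v)*(1/(2*W)) = (86 + v)/(2*W))
X(167, Z(0, -12)) + j = (86 + 167)/(2*(⅓)) - 1/32462 = (½)*3*253 - 1/32462 = 759/2 - 1/32462 = 6159664/16231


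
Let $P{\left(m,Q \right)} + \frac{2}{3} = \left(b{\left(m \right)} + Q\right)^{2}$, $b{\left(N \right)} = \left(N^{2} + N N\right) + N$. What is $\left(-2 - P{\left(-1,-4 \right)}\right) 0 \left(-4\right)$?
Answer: $0$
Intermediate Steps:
$b{\left(N \right)} = N + 2 N^{2}$ ($b{\left(N \right)} = \left(N^{2} + N^{2}\right) + N = 2 N^{2} + N = N + 2 N^{2}$)
$P{\left(m,Q \right)} = - \frac{2}{3} + \left(Q + m \left(1 + 2 m\right)\right)^{2}$ ($P{\left(m,Q \right)} = - \frac{2}{3} + \left(m \left(1 + 2 m\right) + Q\right)^{2} = - \frac{2}{3} + \left(Q + m \left(1 + 2 m\right)\right)^{2}$)
$\left(-2 - P{\left(-1,-4 \right)}\right) 0 \left(-4\right) = \left(-2 - \left(- \frac{2}{3} + \left(-4 - \left(1 + 2 \left(-1\right)\right)\right)^{2}\right)\right) 0 \left(-4\right) = \left(-2 - \left(- \frac{2}{3} + \left(-4 - \left(1 - 2\right)\right)^{2}\right)\right) 0 = \left(-2 - \left(- \frac{2}{3} + \left(-4 - -1\right)^{2}\right)\right) 0 = \left(-2 - \left(- \frac{2}{3} + \left(-4 + 1\right)^{2}\right)\right) 0 = \left(-2 - \left(- \frac{2}{3} + \left(-3\right)^{2}\right)\right) 0 = \left(-2 - \left(- \frac{2}{3} + 9\right)\right) 0 = \left(-2 - \frac{25}{3}\right) 0 = \left(- \frac{31}{3}\right) 0 = 0$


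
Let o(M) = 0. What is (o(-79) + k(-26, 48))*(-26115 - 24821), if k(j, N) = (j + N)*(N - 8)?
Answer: -44823680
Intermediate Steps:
k(j, N) = (-8 + N)*(N + j) (k(j, N) = (N + j)*(-8 + N) = (-8 + N)*(N + j))
(o(-79) + k(-26, 48))*(-26115 - 24821) = (0 + (48² - 8*48 - 8*(-26) + 48*(-26)))*(-26115 - 24821) = (0 + (2304 - 384 + 208 - 1248))*(-50936) = (0 + 880)*(-50936) = 880*(-50936) = -44823680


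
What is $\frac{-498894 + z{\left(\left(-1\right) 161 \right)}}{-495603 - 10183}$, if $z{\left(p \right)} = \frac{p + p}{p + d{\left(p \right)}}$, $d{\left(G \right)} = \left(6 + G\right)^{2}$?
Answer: $\frac{5952803369}{6035038552} \approx 0.98637$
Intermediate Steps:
$z{\left(p \right)} = \frac{2 p}{p + \left(6 + p\right)^{2}}$ ($z{\left(p \right)} = \frac{p + p}{p + \left(6 + p\right)^{2}} = \frac{2 p}{p + \left(6 + p\right)^{2}}$)
$\frac{-498894 + z{\left(\left(-1\right) 161 \right)}}{-495603 - 10183} = \frac{-498894 + \frac{2 \left(\left(-1\right) 161\right)}{\left(-1\right) 161 + \left(6 - 161\right)^{2}}}{-495603 - 10183} = \frac{-498894 + 2 \left(-161\right) \frac{1}{-161 + \left(6 - 161\right)^{2}}}{-505786} = \left(-498894 + 2 \left(-161\right) \frac{1}{-161 + \left(-155\right)^{2}}\right) \left(- \frac{1}{505786}\right) = \left(-498894 + 2 \left(-161\right) \frac{1}{-161 + 24025}\right) \left(- \frac{1}{505786}\right) = \left(-498894 + 2 \left(-161\right) \frac{1}{23864}\right) \left(- \frac{1}{505786}\right) = \left(-498894 - \frac{161}{11932}\right) \left(- \frac{1}{505786}\right) = \left(- \frac{5952803369}{11932}\right) \left(- \frac{1}{505786}\right) = \frac{5952803369}{6035038552}$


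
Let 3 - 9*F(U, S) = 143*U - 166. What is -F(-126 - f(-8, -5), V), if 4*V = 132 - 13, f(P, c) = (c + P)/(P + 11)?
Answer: -52702/27 ≈ -1951.9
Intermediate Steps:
f(P, c) = (P + c)/(11 + P)
V = 119/4 (V = (132 - 13)/4 = (¼)*119 = 119/4 ≈ 29.750)
F(U, S) = 169/9 - 143*U/9 (F(U, S) = ⅓ - (143*U - 166)/9 = ⅓ - (-166 + 143*U)/9 = ⅓ + (166/9 - 143*U/9) = 169/9 - 143*U/9)
-F(-126 - f(-8, -5), V) = -(169/9 - 143*(-126 - (-8 - 5)/(11 - 8))/9) = -(169/9 - 143*(-126 - (-13)/3)/9) = -(169/9 - 143*(-126 - 1*(-13/3))/9) = -(169/9 - 143*(-126 + 13/3)/9) = -(169/9 - 143/9*(-365/3)) = -(169/9 + 52195/27) = -1*52702/27 = -52702/27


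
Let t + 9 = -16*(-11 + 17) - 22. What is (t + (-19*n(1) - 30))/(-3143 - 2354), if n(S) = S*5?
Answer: 252/5497 ≈ 0.045843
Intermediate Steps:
n(S) = 5*S
t = -127 (t = -9 + (-16*(-11 + 17) - 22) = -9 + (-16*6 - 22) = -9 + (-96 - 22) = -9 - 118 = -127)
(t + (-19*n(1) - 30))/(-3143 - 2354) = (-127 + (-95 - 30))/(-3143 - 2354) = (-127 + (-19*5 - 30))/(-5497) = (-127 + (-95 - 30))*(-1/5497) = (-127 - 125)*(-1/5497) = -252*(-1/5497) = 252/5497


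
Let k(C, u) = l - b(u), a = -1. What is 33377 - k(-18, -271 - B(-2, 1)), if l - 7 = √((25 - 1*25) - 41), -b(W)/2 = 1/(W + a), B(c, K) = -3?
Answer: 8976532/269 - I*√41 ≈ 33370.0 - 6.4031*I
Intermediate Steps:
b(W) = -2/(-1 + W) (b(W) = -2/(W - 1) = -2/(-1 + W))
l = 7 + I*√41 (l = 7 + √((25 - 1*25) - 41) = 7 + √((25 - 25) - 41) = 7 + √(0 - 41) = 7 + √(-41) = 7 + I*√41 ≈ 7.0 + 6.4031*I)
k(C, u) = 7 + 2/(-1 + u) + I*√41 (k(C, u) = (7 + I*√41) - (-2)/(-1 + u) = (7 + I*√41) + 2/(-1 + u) = 7 + 2/(-1 + u) + I*√41)
33377 - k(-18, -271 - B(-2, 1)) = 33377 - (2 + (-1 + (-271 - 1*(-3)))*(7 + I*√41))/(-1 + (-271 - 1*(-3))) = 33377 - (2 + (-1 + (-271 + 3))*(7 + I*√41))/(-1 + (-271 + 3)) = 33377 - (2 + (-1 - 268)*(7 + I*√41))/(-1 - 268) = 33377 - (2 - 269*(7 + I*√41))/(-269) = 33377 - (-1)*(2 + (-1883 - 269*I*√41))/269 = 33377 - (-1)*(-1881 - 269*I*√41)/269 = 33377 - (1881/269 + I*√41) = 33377 + (-1881/269 - I*√41) = 8976532/269 - I*√41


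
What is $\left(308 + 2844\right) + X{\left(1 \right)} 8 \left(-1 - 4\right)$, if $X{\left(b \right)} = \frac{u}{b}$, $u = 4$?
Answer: $2992$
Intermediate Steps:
$X{\left(b \right)} = \frac{4}{b}$
$\left(308 + 2844\right) + X{\left(1 \right)} 8 \left(-1 - 4\right) = \left(308 + 2844\right) + \frac{4}{1} \cdot 8 \left(-1 - 4\right) = 3152 + 4 \cdot 1 \cdot 8 \left(-1 - 4\right) = 3152 + 4 \cdot 8 \left(-5\right) = 3152 + 32 \left(-5\right) = 3152 - 160 = 2992$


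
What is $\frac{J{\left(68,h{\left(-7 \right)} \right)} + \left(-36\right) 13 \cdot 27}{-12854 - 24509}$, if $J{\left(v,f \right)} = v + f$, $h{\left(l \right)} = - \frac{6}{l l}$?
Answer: $\frac{615838}{1830787} \approx 0.33638$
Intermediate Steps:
$h{\left(l \right)} = - \frac{6}{l^{2}}$
$J{\left(v,f \right)} = f + v$
$\frac{J{\left(68,h{\left(-7 \right)} \right)} + \left(-36\right) 13 \cdot 27}{-12854 - 24509} = \frac{\left(- \frac{6}{49} + 68\right) + \left(-36\right) 13 \cdot 27}{-12854 - 24509} = \frac{\left(\left(-6\right) \frac{1}{49} + 68\right) - 12636}{-37363} = \left(\left(- \frac{6}{49} + 68\right) - 12636\right) \left(- \frac{1}{37363}\right) = \left(\frac{3326}{49} - 12636\right) \left(- \frac{1}{37363}\right) = \left(- \frac{615838}{49}\right) \left(- \frac{1}{37363}\right) = \frac{615838}{1830787}$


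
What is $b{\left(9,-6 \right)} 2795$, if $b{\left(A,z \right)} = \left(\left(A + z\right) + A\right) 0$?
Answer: $0$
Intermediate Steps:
$b{\left(A,z \right)} = 0$ ($b{\left(A,z \right)} = \left(z + 2 A\right) 0 = 0$)
$b{\left(9,-6 \right)} 2795 = 0 \cdot 2795 = 0$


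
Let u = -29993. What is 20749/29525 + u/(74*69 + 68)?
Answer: -778187999/152762350 ≈ -5.0941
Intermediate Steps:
20749/29525 + u/(74*69 + 68) = 20749/29525 - 29993/(74*69 + 68) = 20749*(1/29525) - 29993/(5106 + 68) = 20749/29525 - 29993/5174 = -778187999/152762350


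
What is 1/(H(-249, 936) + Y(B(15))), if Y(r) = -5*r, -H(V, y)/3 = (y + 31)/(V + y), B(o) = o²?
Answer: -229/258592 ≈ -0.00088556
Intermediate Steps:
H(V, y) = -3*(31 + y)/(V + y) (H(V, y) = -3*(y + 31)/(V + y) = -3*(31 + y)/(V + y))
1/(H(-249, 936) + Y(B(15))) = 1/(3*(-31 - 1*936)/(-249 + 936) - 5*15²) = 1/(3*(-31 - 936)/687 - 5*225) = 1/(3*(1/687)*(-967) - 1125) = 1/(-967/229 - 1125) = 1/(-258592/229) = -229/258592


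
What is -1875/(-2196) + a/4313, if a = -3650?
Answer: 23825/3157116 ≈ 0.0075464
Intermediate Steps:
-1875/(-2196) + a/4313 = -1875/(-2196) - 3650/4313 = -1875*(-1/2196) - 3650*1/4313 = 625/732 - 3650/4313 = 23825/3157116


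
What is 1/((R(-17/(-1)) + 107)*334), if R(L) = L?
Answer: 1/41416 ≈ 2.4145e-5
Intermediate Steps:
1/((R(-17/(-1)) + 107)*334) = 1/((-17/(-1) + 107)*334) = 1/((-17*(-1) + 107)*334) = 1/((17 + 107)*334) = 1/(124*334) = 1/41416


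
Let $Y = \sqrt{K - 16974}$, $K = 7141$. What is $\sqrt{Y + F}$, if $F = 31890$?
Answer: $\sqrt{31890 + i \sqrt{9833}} \approx 178.58 + 0.2776 i$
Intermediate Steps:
$Y = i \sqrt{9833}$ ($Y = \sqrt{7141 - 16974} = \sqrt{-9833} = i \sqrt{9833} \approx 99.161 i$)
$\sqrt{Y + F} = \sqrt{i \sqrt{9833} + 31890} = \sqrt{31890 + i \sqrt{9833}}$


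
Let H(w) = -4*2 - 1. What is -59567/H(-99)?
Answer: 59567/9 ≈ 6618.6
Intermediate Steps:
H(w) = -9 (H(w) = -8 - 1 = -9)
-59567/H(-99) = -59567/(-9) = -59567*(-⅑) = 59567/9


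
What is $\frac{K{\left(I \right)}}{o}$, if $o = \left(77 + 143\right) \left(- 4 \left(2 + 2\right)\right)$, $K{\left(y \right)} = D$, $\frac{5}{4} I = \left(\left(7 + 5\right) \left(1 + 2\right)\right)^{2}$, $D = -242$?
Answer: $\frac{11}{160} \approx 0.06875$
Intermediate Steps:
$I = \frac{5184}{5}$ ($I = \frac{4 \left(\left(7 + 5\right) \left(1 + 2\right)\right)^{2}}{5} = \frac{4 \left(12 \cdot 3\right)^{2}}{5} = \frac{4 \cdot 36^{2}}{5} = \frac{4}{5} \cdot 1296 = \frac{5184}{5} \approx 1036.8$)
$K{\left(y \right)} = -242$
$o = -3520$ ($o = 220 \left(\left(-4\right) 4\right) = 220 \left(-16\right) = -3520$)
$\frac{K{\left(I \right)}}{o} = - \frac{242}{-3520} = \left(-242\right) \left(- \frac{1}{3520}\right) = \frac{11}{160}$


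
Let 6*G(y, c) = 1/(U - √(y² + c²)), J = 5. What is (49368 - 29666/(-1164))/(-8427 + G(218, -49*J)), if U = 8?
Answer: -12017701658436554/2050334562402239 + 28747009*√107549/26654349311229107 ≈ -5.8613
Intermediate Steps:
G(y, c) = 1/(6*(8 - √(c² + y²))) (G(y, c) = 1/(6*(8 - √(y² + c²))) = 1/(6*(8 - √(c² + y²))))
(49368 - 29666/(-1164))/(-8427 + G(218, -49*J)) = (49368 - 29666/(-1164))/(-8427 - 1/(-48 + 6*√((-49*5)² + 218²))) = (49368 - 29666*(-1/1164))/(-8427 - 1/(-48 + 6*√((-245)² + 47524))) = (49368 + 14833/582)/(-8427 - 1/(-48 + 6*√(60025 + 47524))) = 28747009/(582*(-8427 - 1/(-48 + 6*√107549)))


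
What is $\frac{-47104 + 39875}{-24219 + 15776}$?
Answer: $\frac{7229}{8443} \approx 0.85621$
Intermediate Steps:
$\frac{-47104 + 39875}{-24219 + 15776} = - \frac{7229}{-8443} = \left(-7229\right) \left(- \frac{1}{8443}\right) = \frac{7229}{8443}$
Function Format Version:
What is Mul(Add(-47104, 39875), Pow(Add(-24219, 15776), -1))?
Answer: Rational(7229, 8443) ≈ 0.85621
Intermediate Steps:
Mul(Add(-47104, 39875), Pow(Add(-24219, 15776), -1)) = Mul(-7229, Pow(-8443, -1)) = Mul(-7229, Rational(-1, 8443)) = Rational(7229, 8443)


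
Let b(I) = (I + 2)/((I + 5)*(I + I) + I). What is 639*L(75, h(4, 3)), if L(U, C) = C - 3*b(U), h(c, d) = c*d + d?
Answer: 5504346/575 ≈ 9572.8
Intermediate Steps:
b(I) = (2 + I)/(I + 2*I*(5 + I)) (b(I) = (2 + I)/((5 + I)*(2*I) + I) = (2 + I)/(2*I*(5 + I) + I) = (2 + I)/(I + 2*I*(5 + I)))
h(c, d) = d + c*d
L(U, C) = C - 3*(2 + U)/(U*(11 + 2*U))
639*L(75, h(4, 3)) = 639*((-6 - 3*75 + (3*(1 + 4))*75*(11 + 2*75))/(75*(11 + 2*75))) = 639*((-6 - 225 + (3*5)*75*(11 + 150))/(75*(11 + 150))) = 639*((1/75)*(-6 - 225 + 15*75*161)/161) = 639*((1/75)*(1/161)*(-6 - 225 + 181125)) = 639*((1/75)*(1/161)*180894) = 639*(8614/575) = 5504346/575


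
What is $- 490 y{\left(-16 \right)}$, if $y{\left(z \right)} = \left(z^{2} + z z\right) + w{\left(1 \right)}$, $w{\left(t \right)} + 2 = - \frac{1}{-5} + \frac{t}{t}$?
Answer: $-250488$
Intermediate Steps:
$w{\left(t \right)} = - \frac{4}{5}$ ($w{\left(t \right)} = -2 + \left(- \frac{1}{-5} + \frac{t}{t}\right) = -2 + \left(\left(-1\right) \left(- \frac{1}{5}\right) + 1\right) = -2 + \left(\frac{1}{5} + 1\right) = -2 + \frac{6}{5} = - \frac{4}{5}$)
$y{\left(z \right)} = - \frac{4}{5} + 2 z^{2}$ ($y{\left(z \right)} = \left(z^{2} + z z\right) - \frac{4}{5} = \left(z^{2} + z^{2}\right) - \frac{4}{5} = 2 z^{2} - \frac{4}{5} = - \frac{4}{5} + 2 z^{2}$)
$- 490 y{\left(-16 \right)} = - 490 \left(- \frac{4}{5} + 2 \left(-16\right)^{2}\right) = - 490 \left(- \frac{4}{5} + 2 \cdot 256\right) = - 490 \left(- \frac{4}{5} + 512\right) = \left(-490\right) \frac{2556}{5} = -250488$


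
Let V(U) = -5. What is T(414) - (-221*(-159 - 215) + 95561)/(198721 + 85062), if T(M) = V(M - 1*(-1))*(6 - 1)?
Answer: -7272790/283783 ≈ -25.628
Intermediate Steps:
T(M) = -25 (T(M) = -5*(6 - 1) = -5*5 = -25)
T(414) - (-221*(-159 - 215) + 95561)/(198721 + 85062) = -25 - (-221*(-159 - 215) + 95561)/(198721 + 85062) = -25 - (-221*(-374) + 95561)/283783 = -25 - (82654 + 95561)/283783 = -25 - 178215/283783 = -7272790/283783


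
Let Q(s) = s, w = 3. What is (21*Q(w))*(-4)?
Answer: -252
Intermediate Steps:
(21*Q(w))*(-4) = (21*3)*(-4) = 63*(-4) = -252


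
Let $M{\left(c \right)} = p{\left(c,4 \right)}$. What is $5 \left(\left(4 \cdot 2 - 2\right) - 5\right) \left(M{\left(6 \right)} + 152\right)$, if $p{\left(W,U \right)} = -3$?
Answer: $745$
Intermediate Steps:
$M{\left(c \right)} = -3$
$5 \left(\left(4 \cdot 2 - 2\right) - 5\right) \left(M{\left(6 \right)} + 152\right) = 5 \left(\left(4 \cdot 2 - 2\right) - 5\right) \left(-3 + 152\right) = 5 \left(\left(8 - 2\right) - 5\right) 149 = 5 \left(6 - 5\right) 149 = 5 \cdot 1 \cdot 149 = 5 \cdot 149 = 745$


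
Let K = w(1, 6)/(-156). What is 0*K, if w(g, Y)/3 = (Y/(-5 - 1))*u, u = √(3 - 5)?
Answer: 0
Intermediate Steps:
u = I*√2 (u = √(-2) = I*√2 ≈ 1.4142*I)
w(g, Y) = -I*Y*√2/2 (w(g, Y) = 3*((Y/(-5 - 1))*(I*√2)) = 3*((Y/(-6))*(I*√2)) = 3*((-Y/6)*(I*√2)) = 3*(-I*Y*√2/6) = -I*Y*√2/2)
K = I*√2/52 (K = -½*I*6*√2/(-156) = -3*I*√2*(-1/156) = I*√2/52 ≈ 0.027196*I)
0*K = 0*(I*√2/52) = 0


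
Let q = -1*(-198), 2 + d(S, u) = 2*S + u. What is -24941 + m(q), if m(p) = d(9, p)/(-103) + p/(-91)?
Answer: -233811861/9373 ≈ -24945.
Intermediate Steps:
d(S, u) = -2 + u + 2*S (d(S, u) = -2 + (2*S + u) = -2 + (u + 2*S) = -2 + u + 2*S)
q = 198
m(p) = -16/103 - 194*p/9373 (m(p) = (-2 + p + 2*9)/(-103) + p/(-91) = (-2 + p + 18)*(-1/103) + p*(-1/91) = (16 + p)*(-1/103) - p/91 = (-16/103 - p/103) - p/91 = -16/103 - 194*p/9373)
-24941 + m(q) = -24941 + (-16/103 - 194/9373*198) = -24941 + (-16/103 - 38412/9373) = -24941 - 39868/9373 = -233811861/9373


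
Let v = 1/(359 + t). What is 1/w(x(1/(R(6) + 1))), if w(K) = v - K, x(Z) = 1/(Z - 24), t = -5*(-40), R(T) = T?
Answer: 93353/4080 ≈ 22.881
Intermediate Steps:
t = 200
v = 1/559 (v = 1/(359 + 200) = 1/559 ≈ 0.0017889)
x(Z) = 1/(-24 + Z)
w(K) = 1/559 - K
1/w(x(1/(R(6) + 1))) = 1/(1/559 - 1/(-24 + 1/(6 + 1))) = 1/(1/559 - 1/(-24 + 1/7)) = 1/(1/559 - 1/(-24 + ⅐)) = 1/(1/559 - 1/(-167/7)) = 1/(1/559 - 1*(-7/167)) = 1/(1/559 + 7/167) = 1/(4080/93353) = 93353/4080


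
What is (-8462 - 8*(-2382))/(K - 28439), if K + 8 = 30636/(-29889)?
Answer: -35182674/94475891 ≈ -0.37240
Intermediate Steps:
K = -29972/3321 (K = -8 + 30636/(-29889) = -8 + 30636*(-1/29889) = -8 - 3404/3321 = -29972/3321 ≈ -9.0250)
(-8462 - 8*(-2382))/(K - 28439) = (-8462 - 8*(-2382))/(-29972/3321 - 28439) = (-8462 + 19056)/(-94475891/3321) = 10594*(-3321/94475891) = -35182674/94475891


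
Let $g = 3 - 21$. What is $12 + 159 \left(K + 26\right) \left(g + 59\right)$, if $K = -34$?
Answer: $-52140$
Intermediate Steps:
$g = -18$
$12 + 159 \left(K + 26\right) \left(g + 59\right) = 12 + 159 \left(-34 + 26\right) \left(-18 + 59\right) = 12 + 159 \left(\left(-8\right) 41\right) = 12 + 159 \left(-328\right) = 12 - 52152 = -52140$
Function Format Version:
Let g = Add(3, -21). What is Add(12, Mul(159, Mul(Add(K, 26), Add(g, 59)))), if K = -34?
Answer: -52140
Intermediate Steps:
g = -18
Add(12, Mul(159, Mul(Add(K, 26), Add(g, 59)))) = Add(12, Mul(159, Mul(Add(-34, 26), Add(-18, 59)))) = Add(12, Mul(159, Mul(-8, 41))) = Add(12, Mul(159, -328)) = Add(12, -52152) = -52140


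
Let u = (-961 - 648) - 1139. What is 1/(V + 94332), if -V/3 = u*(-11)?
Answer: 1/3648 ≈ 0.00027412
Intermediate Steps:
u = -2748 (u = -1609 - 1139 = -2748)
V = -90684 (V = -(-8244)*(-11) = -3*30228 = -90684)
1/(V + 94332) = 1/(-90684 + 94332) = 1/3648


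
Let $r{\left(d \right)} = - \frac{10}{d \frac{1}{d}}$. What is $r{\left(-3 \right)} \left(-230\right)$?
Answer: $2300$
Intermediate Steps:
$r{\left(d \right)} = -10$ ($r{\left(d \right)} = - \frac{10}{1} = \left(-10\right) 1 = -10$)
$r{\left(-3 \right)} \left(-230\right) = \left(-10\right) \left(-230\right) = 2300$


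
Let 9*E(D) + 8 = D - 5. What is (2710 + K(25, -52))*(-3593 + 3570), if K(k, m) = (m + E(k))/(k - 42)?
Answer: -3182326/51 ≈ -62399.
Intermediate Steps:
E(D) = -13/9 + D/9 (E(D) = -8/9 + (D - 5)/9 = -8/9 + (-5 + D)/9 = -8/9 + (-5/9 + D/9) = -13/9 + D/9)
K(k, m) = (-13/9 + m + k/9)/(-42 + k) (K(k, m) = (m + (-13/9 + k/9))/(k - 42) = (-13/9 + m + k/9)/(-42 + k))
(2710 + K(25, -52))*(-3593 + 3570) = (2710 + (-13 + 25 + 9*(-52))/(9*(-42 + 25)))*(-3593 + 3570) = (2710 + (⅑)*(-13 + 25 - 468)/(-17))*(-23) = (2710 + (⅑)*(-1/17)*(-456))*(-23) = (2710 + 152/51)*(-23) = (138362/51)*(-23) = -3182326/51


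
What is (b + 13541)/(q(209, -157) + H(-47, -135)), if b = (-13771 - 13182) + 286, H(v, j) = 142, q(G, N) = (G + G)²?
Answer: -6563/87433 ≈ -0.075063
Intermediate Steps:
q(G, N) = 4*G² (q(G, N) = (2*G)² = 4*G²)
b = -26667 (b = -26953 + 286 = -26667)
(b + 13541)/(q(209, -157) + H(-47, -135)) = (-26667 + 13541)/(4*209² + 142) = -13126/(4*43681 + 142) = -13126/(174724 + 142) = -13126/174866 = -13126*1/174866 = -6563/87433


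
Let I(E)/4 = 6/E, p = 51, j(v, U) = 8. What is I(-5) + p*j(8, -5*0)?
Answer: 2016/5 ≈ 403.20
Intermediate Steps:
I(E) = 24/E (I(E) = 4*(6/E) = 24/E)
I(-5) + p*j(8, -5*0) = 24/(-5) + 51*8 = 24*(-⅕) + 408 = -24/5 + 408 = 2016/5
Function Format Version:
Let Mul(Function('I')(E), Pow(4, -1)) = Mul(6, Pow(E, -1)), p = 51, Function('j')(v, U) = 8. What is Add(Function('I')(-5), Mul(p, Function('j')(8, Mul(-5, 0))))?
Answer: Rational(2016, 5) ≈ 403.20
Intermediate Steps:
Function('I')(E) = Mul(24, Pow(E, -1)) (Function('I')(E) = Mul(4, Mul(6, Pow(E, -1))) = Mul(24, Pow(E, -1)))
Add(Function('I')(-5), Mul(p, Function('j')(8, Mul(-5, 0)))) = Add(Mul(24, Pow(-5, -1)), Mul(51, 8)) = Add(Mul(24, Rational(-1, 5)), 408) = Add(Rational(-24, 5), 408) = Rational(2016, 5)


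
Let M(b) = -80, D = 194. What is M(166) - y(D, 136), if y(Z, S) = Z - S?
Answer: -138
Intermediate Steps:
M(166) - y(D, 136) = -80 - (194 - 1*136) = -80 - (194 - 136) = -80 - 1*58 = -80 - 58 = -138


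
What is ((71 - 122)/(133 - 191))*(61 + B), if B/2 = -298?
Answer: -27285/58 ≈ -470.43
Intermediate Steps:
B = -596 (B = 2*(-298) = -596)
((71 - 122)/(133 - 191))*(61 + B) = ((71 - 122)/(133 - 191))*(61 - 596) = -51/(-58)*(-535) = -51*(-1/58)*(-535) = (51/58)*(-535) = -27285/58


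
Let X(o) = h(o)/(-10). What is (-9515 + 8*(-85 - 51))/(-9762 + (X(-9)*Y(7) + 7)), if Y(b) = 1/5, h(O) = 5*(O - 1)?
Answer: 10603/9754 ≈ 1.0870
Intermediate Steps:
h(O) = -5 + 5*O (h(O) = 5*(-1 + O) = -5 + 5*O)
Y(b) = ⅕
X(o) = ½ - o/2 (X(o) = (-5 + 5*o)/(-10) = (-5 + 5*o)*(-⅒) = ½ - o/2)
(-9515 + 8*(-85 - 51))/(-9762 + (X(-9)*Y(7) + 7)) = (-9515 + 8*(-85 - 51))/(-9762 + ((½ - ½*(-9))*(⅕) + 7)) = (-9515 + 8*(-136))/(-9762 + ((½ + 9/2)*(⅕) + 7)) = (-9515 - 1088)/(-9762 + (5*(⅕) + 7)) = -10603/(-9762 + (1 + 7)) = -10603/(-9762 + 8) = -10603/(-9754) = -10603*(-1/9754) = 10603/9754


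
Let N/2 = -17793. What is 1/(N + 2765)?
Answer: -1/32821 ≈ -3.0468e-5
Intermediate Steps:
N = -35586 (N = 2*(-17793) = -35586)
1/(N + 2765) = 1/(-35586 + 2765) = 1/(-32821) = -1/32821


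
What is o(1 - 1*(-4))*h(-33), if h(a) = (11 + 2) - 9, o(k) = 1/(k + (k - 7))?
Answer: 4/3 ≈ 1.3333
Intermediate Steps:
o(k) = 1/(-7 + 2*k) (o(k) = 1/(k + (-7 + k)) = 1/(-7 + 2*k))
h(a) = 4 (h(a) = 13 - 9 = 4)
o(1 - 1*(-4))*h(-33) = 4/(-7 + 2*(1 - 1*(-4))) = 4/(-7 + 2*(1 + 4)) = 4/(-7 + 2*5) = 4/(-7 + 10) = 4/3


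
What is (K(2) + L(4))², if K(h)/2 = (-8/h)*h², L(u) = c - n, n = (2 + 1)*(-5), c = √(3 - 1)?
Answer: (17 - √2)² ≈ 242.92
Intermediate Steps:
c = √2 ≈ 1.4142
n = -15 (n = 3*(-5) = -15)
L(u) = 15 + √2 (L(u) = √2 - 1*(-15) = √2 + 15 = 15 + √2)
K(h) = -16*h (K(h) = 2*((-8/h)*h²) = 2*(-8*h) = -16*h)
(K(2) + L(4))² = (-16*2 + (15 + √2))² = (-32 + (15 + √2))² = (-17 + √2)²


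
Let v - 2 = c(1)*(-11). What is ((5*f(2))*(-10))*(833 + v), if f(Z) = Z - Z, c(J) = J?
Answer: 0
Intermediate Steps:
f(Z) = 0
v = -9 (v = 2 + 1*(-11) = 2 - 11 = -9)
((5*f(2))*(-10))*(833 + v) = ((5*0)*(-10))*(833 - 9) = (0*(-10))*824 = 0*824 = 0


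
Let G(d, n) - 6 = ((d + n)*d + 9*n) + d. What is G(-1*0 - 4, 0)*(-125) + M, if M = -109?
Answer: -2359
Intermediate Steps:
G(d, n) = 6 + d + 9*n + d*(d + n) (G(d, n) = 6 + (((d + n)*d + 9*n) + d) = 6 + ((d*(d + n) + 9*n) + d) = 6 + ((9*n + d*(d + n)) + d) = 6 + (d + 9*n + d*(d + n)) = 6 + d + 9*n + d*(d + n))
G(-1*0 - 4, 0)*(-125) + M = (6 + (-1*0 - 4) + (-1*0 - 4)² + 9*0 + (-1*0 - 4)*0)*(-125) - 109 = (6 + (0 - 4) + (0 - 4)² + 0 + (0 - 4)*0)*(-125) - 109 = (6 - 4 + (-4)² + 0 - 4*0)*(-125) - 109 = (6 - 4 + 16 + 0 + 0)*(-125) - 109 = 18*(-125) - 109 = -2250 - 109 = -2359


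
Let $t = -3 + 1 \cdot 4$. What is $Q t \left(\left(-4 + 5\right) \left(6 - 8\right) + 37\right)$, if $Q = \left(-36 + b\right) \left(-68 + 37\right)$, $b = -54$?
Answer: $97650$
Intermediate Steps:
$t = 1$ ($t = -3 + 4 = 1$)
$Q = 2790$ ($Q = \left(-36 - 54\right) \left(-68 + 37\right) = \left(-90\right) \left(-31\right) = 2790$)
$Q t \left(\left(-4 + 5\right) \left(6 - 8\right) + 37\right) = 2790 \cdot 1 \left(\left(-4 + 5\right) \left(6 - 8\right) + 37\right) = 2790 \cdot 1 \left(1 \left(-2\right) + 37\right) = 2790 \cdot 1 \left(-2 + 37\right) = 2790 \cdot 1 \cdot 35 = 2790 \cdot 35 = 97650$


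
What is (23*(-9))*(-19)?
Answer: 3933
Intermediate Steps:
(23*(-9))*(-19) = -207*(-19) = 3933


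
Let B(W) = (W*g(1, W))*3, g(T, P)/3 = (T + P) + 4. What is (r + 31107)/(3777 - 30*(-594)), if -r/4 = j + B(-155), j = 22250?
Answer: -894893/21597 ≈ -41.436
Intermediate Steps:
g(T, P) = 12 + 3*P + 3*T (g(T, P) = 3*((T + P) + 4) = 3*((P + T) + 4) = 3*(4 + P + T) = 12 + 3*P + 3*T)
B(W) = 3*W*(15 + 3*W) (B(W) = (W*(12 + 3*W + 3*1))*3 = (W*(12 + 3*W + 3))*3 = (W*(15 + 3*W))*3 = 3*W*(15 + 3*W))
r = -926000 (r = -4*(22250 + 9*(-155)*(5 - 155)) = -4*(22250 + 9*(-155)*(-150)) = -4*(22250 + 209250) = -4*231500 = -926000)
(r + 31107)/(3777 - 30*(-594)) = (-926000 + 31107)/(3777 - 30*(-594)) = -894893/(3777 + 17820) = -894893/21597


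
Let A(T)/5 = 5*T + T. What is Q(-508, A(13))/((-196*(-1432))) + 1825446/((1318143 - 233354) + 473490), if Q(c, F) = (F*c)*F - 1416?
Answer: -14986635847569/54670660436 ≈ -274.13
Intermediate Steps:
A(T) = 30*T (A(T) = 5*(5*T + T) = 5*(6*T) = 30*T)
Q(c, F) = -1416 + c*F² (Q(c, F) = c*F² - 1416 = -1416 + c*F²)
Q(-508, A(13))/((-196*(-1432))) + 1825446/((1318143 - 233354) + 473490) = (-1416 - 508*(30*13)²)/((-196*(-1432))) + 1825446/((1318143 - 233354) + 473490) = (-1416 - 508*390²)/280672 + 1825446/(1084789 + 473490) = (-1416 - 508*152100)*(1/280672) + 1825446/1558279 = (-1416 - 77266800)*(1/280672) + 1825446*(1/1558279) = -77268216*1/280672 + 1825446/1558279 = -9658527/35084 + 1825446/1558279 = -14986635847569/54670660436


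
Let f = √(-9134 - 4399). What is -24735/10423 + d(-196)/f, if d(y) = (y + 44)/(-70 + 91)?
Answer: -24735/10423 + 152*I*√13533/284193 ≈ -2.3731 + 0.06222*I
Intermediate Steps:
f = I*√13533 (f = √(-13533) = I*√13533 ≈ 116.33*I)
d(y) = 44/21 + y/21 (d(y) = (44 + y)/21 = (44 + y)*(1/21) = 44/21 + y/21)
-24735/10423 + d(-196)/f = -24735/10423 + (44/21 + (1/21)*(-196))/((I*√13533)) = -24735*1/10423 + (44/21 - 28/3)*(-I*√13533/13533) = -24735/10423 - (-152)*I*√13533/284193 = -24735/10423 + 152*I*√13533/284193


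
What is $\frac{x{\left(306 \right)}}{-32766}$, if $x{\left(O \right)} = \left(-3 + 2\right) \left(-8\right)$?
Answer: $- \frac{4}{16383} \approx -0.00024416$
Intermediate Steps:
$x{\left(O \right)} = 8$ ($x{\left(O \right)} = \left(-1\right) \left(-8\right) = 8$)
$\frac{x{\left(306 \right)}}{-32766} = \frac{8}{-32766} = 8 \left(- \frac{1}{32766}\right) = - \frac{4}{16383}$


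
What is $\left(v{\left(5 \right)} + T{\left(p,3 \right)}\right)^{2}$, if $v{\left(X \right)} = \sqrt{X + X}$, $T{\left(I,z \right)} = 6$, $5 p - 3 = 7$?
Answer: $\left(6 + \sqrt{10}\right)^{2} \approx 83.947$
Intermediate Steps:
$p = 2$ ($p = \frac{3}{5} + \frac{1}{5} \cdot 7 = \frac{3}{5} + \frac{7}{5} = 2$)
$v{\left(X \right)} = \sqrt{2} \sqrt{X}$ ($v{\left(X \right)} = \sqrt{2 X} = \sqrt{2} \sqrt{X}$)
$\left(v{\left(5 \right)} + T{\left(p,3 \right)}\right)^{2} = \left(\sqrt{2} \sqrt{5} + 6\right)^{2} = \left(\sqrt{10} + 6\right)^{2} = \left(6 + \sqrt{10}\right)^{2}$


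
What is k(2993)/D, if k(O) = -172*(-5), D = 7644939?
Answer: 860/7644939 ≈ 0.00011249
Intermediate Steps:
k(O) = 860
k(2993)/D = 860/7644939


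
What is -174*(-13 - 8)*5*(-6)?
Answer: -109620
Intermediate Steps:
-174*(-13 - 8)*5*(-6) = -(-3654)*(-30) = -174*630 = -109620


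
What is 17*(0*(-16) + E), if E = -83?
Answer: -1411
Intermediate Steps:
17*(0*(-16) + E) = 17*(0*(-16) - 83) = 17*(0 - 83) = 17*(-83) = -1411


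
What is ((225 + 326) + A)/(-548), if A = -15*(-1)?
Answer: -283/274 ≈ -1.0328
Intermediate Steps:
A = 15
((225 + 326) + A)/(-548) = ((225 + 326) + 15)/(-548) = (551 + 15)*(-1/548) = 566*(-1/548) = -283/274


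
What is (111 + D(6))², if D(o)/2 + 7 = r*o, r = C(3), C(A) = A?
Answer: 17689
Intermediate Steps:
r = 3
D(o) = -14 + 6*o (D(o) = -14 + 2*(3*o) = -14 + 6*o)
(111 + D(6))² = (111 + (-14 + 6*6))² = (111 + (-14 + 36))² = (111 + 22)² = 133² = 17689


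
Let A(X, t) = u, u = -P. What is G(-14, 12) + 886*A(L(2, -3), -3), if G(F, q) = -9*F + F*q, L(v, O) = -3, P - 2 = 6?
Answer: -7130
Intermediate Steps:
P = 8 (P = 2 + 6 = 8)
u = -8 (u = -1*8 = -8)
A(X, t) = -8
G(-14, 12) + 886*A(L(2, -3), -3) = -14*(-9 + 12) + 886*(-8) = -14*3 - 7088 = -42 - 7088 = -7130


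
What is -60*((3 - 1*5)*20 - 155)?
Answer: 11700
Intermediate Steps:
-60*((3 - 1*5)*20 - 155) = -60*((3 - 5)*20 - 155) = -60*(-2*20 - 155) = -60*(-40 - 155) = -60*(-195) = 11700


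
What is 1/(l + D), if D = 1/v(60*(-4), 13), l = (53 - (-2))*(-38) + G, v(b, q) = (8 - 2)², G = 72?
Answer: -36/72647 ≈ -0.00049555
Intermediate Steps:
v(b, q) = 36 (v(b, q) = 6² = 36)
l = -2018 (l = (53 - (-2))*(-38) + 72 = (53 - 1*(-2))*(-38) + 72 = (53 + 2)*(-38) + 72 = 55*(-38) + 72 = -2090 + 72 = -2018)
D = 1/36 ≈ 0.027778
1/(l + D) = 1/(-2018 + 1/36) = 1/(-72647/36) = -36/72647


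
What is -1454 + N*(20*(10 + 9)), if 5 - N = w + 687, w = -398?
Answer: -109374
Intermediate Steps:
N = -284 (N = 5 - (-398 + 687) = 5 - 1*289 = 5 - 289 = -284)
-1454 + N*(20*(10 + 9)) = -1454 - 5680*(10 + 9) = -1454 - 5680*19 = -1454 - 284*380 = -1454 - 107920 = -109374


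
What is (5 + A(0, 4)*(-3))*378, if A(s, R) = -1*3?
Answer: 5292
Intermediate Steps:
A(s, R) = -3
(5 + A(0, 4)*(-3))*378 = (5 - 3*(-3))*378 = (5 + 9)*378 = 14*378 = 5292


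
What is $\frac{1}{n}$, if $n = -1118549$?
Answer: $- \frac{1}{1118549} \approx -8.9402 \cdot 10^{-7}$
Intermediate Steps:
$\frac{1}{n} = \frac{1}{-1118549} = - \frac{1}{1118549}$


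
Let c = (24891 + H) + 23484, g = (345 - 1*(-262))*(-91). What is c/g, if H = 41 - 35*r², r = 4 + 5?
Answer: -45581/55237 ≈ -0.82519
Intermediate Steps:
r = 9
g = -55237 (g = (345 + 262)*(-91) = 607*(-91) = -55237)
H = -2794 (H = 41 - 35*9² = 41 - 35*81 = 41 - 2835 = -2794)
c = 45581 (c = (24891 - 2794) + 23484 = 22097 + 23484 = 45581)
c/g = 45581/(-55237) = 45581*(-1/55237) = -45581/55237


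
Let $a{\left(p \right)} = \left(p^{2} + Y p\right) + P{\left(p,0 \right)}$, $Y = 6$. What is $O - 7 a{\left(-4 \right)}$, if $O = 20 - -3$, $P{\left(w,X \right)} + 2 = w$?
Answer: $121$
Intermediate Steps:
$P{\left(w,X \right)} = -2 + w$
$a{\left(p \right)} = -2 + p^{2} + 7 p$ ($a{\left(p \right)} = \left(p^{2} + 6 p\right) + \left(-2 + p\right) = -2 + p^{2} + 7 p$)
$O = 23$ ($O = 20 + 3 = 23$)
$O - 7 a{\left(-4 \right)} = 23 - 7 \left(-2 + \left(-4\right)^{2} + 7 \left(-4\right)\right) = 23 - 7 \left(-2 + 16 - 28\right) = 23 - -98 = 23 + 98 = 121$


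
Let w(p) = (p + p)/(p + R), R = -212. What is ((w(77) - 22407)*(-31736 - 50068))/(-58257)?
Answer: -82488399532/2621565 ≈ -31465.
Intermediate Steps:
w(p) = 2*p/(-212 + p) (w(p) = (p + p)/(p - 212) = (2*p)/(-212 + p) = 2*p/(-212 + p))
((w(77) - 22407)*(-31736 - 50068))/(-58257) = ((2*77/(-212 + 77) - 22407)*(-31736 - 50068))/(-58257) = ((2*77/(-135) - 22407)*(-81804))*(-1/58257) = ((2*77*(-1/135) - 22407)*(-81804))*(-1/58257) = ((-154/135 - 22407)*(-81804))*(-1/58257) = -3025099/135*(-81804)*(-1/58257) = (82488399532/45)*(-1/58257) = -82488399532/2621565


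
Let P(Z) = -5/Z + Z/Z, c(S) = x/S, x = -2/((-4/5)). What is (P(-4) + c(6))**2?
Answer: 64/9 ≈ 7.1111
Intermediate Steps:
x = 5/2 (x = -2/((-4*1/5)) = -2/(-4/5) = -2*(-5/4) = 5/2 ≈ 2.5000)
c(S) = 5/(2*S)
P(Z) = 1 - 5/Z (P(Z) = -5/Z + 1 = 1 - 5/Z)
(P(-4) + c(6))**2 = ((-5 - 4)/(-4) + (5/2)/6)**2 = (-1/4*(-9) + (5/2)*(1/6))**2 = (9/4 + 5/12)**2 = (8/3)**2 = 64/9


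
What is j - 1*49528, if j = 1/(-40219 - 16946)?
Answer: -2831268121/57165 ≈ -49528.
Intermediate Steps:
j = -1/57165 (j = 1/(-57165) = -1/57165 ≈ -1.7493e-5)
j - 1*49528 = -1/57165 - 1*49528 = -1/57165 - 49528 = -2831268121/57165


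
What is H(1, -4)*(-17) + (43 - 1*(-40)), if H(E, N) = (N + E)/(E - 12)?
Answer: 862/11 ≈ 78.364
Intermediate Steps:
H(E, N) = (E + N)/(-12 + E)
H(1, -4)*(-17) + (43 - 1*(-40)) = ((1 - 4)/(-12 + 1))*(-17) + (43 - 1*(-40)) = (-3/(-11))*(-17) + (43 + 40) = -1/11*(-3)*(-17) + 83 = (3/11)*(-17) + 83 = -51/11 + 83 = 862/11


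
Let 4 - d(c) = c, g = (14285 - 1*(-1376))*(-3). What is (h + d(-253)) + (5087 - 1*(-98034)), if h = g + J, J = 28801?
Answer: 85196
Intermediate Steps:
g = -46983 (g = (14285 + 1376)*(-3) = 15661*(-3) = -46983)
d(c) = 4 - c
h = -18182 (h = -46983 + 28801 = -18182)
(h + d(-253)) + (5087 - 1*(-98034)) = (-18182 + (4 - 1*(-253))) + (5087 - 1*(-98034)) = (-18182 + (4 + 253)) + (5087 + 98034) = (-18182 + 257) + 103121 = -17925 + 103121 = 85196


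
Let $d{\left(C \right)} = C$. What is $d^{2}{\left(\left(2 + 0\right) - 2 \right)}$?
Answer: $0$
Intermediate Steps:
$d^{2}{\left(\left(2 + 0\right) - 2 \right)} = \left(\left(2 + 0\right) - 2\right)^{2} = \left(2 - 2\right)^{2} = 0^{2} = 0$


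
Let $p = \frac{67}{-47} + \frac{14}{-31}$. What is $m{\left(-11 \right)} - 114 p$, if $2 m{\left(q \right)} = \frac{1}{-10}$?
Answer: $\frac{6234343}{29140} \approx 213.94$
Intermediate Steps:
$m{\left(q \right)} = - \frac{1}{20}$ ($m{\left(q \right)} = \frac{1}{2 \left(-10\right)} = \frac{1}{2} \left(- \frac{1}{10}\right) = - \frac{1}{20}$)
$p = - \frac{2735}{1457}$ ($p = 67 \left(- \frac{1}{47}\right) + 14 \left(- \frac{1}{31}\right) = - \frac{67}{47} - \frac{14}{31} = - \frac{2735}{1457} \approx -1.8771$)
$m{\left(-11 \right)} - 114 p = - \frac{1}{20} - - \frac{311790}{1457} = - \frac{1}{20} + \frac{311790}{1457} = \frac{6234343}{29140}$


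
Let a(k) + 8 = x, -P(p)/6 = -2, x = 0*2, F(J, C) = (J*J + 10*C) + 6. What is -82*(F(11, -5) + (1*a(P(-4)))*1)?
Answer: -5658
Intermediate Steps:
F(J, C) = 6 + J² + 10*C (F(J, C) = (J² + 10*C) + 6 = 6 + J² + 10*C)
x = 0
P(p) = 12 (P(p) = -6*(-2) = 12)
a(k) = -8 (a(k) = -8 + 0 = -8)
-82*(F(11, -5) + (1*a(P(-4)))*1) = -82*((6 + 11² + 10*(-5)) + (1*(-8))*1) = -82*((6 + 121 - 50) - 8*1) = -82*(77 - 8) = -82*69 = -5658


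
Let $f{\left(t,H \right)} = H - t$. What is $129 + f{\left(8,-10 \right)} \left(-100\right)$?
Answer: $1929$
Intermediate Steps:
$129 + f{\left(8,-10 \right)} \left(-100\right) = 129 + \left(-10 - 8\right) \left(-100\right) = 129 - -1800 = 129 + 1800 = 1929$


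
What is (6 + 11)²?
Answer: 289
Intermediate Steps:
(6 + 11)² = 17² = 289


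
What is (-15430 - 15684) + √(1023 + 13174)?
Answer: -31114 + √14197 ≈ -30995.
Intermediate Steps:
(-15430 - 15684) + √(1023 + 13174) = -31114 + √14197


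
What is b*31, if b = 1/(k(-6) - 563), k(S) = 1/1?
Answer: -31/562 ≈ -0.055160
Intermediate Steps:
k(S) = 1
b = -1/562 (b = 1/(1 - 563) = 1/(-562) = -1/562 ≈ -0.0017794)
b*31 = -1/562*31 = -31/562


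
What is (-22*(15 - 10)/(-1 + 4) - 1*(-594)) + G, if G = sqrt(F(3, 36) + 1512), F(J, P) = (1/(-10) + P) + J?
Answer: 1672/3 + sqrt(155090)/10 ≈ 596.71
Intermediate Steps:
F(J, P) = -1/10 + J + P (F(J, P) = (-1/10 + P) + J = -1/10 + J + P)
G = sqrt(155090)/10 (G = sqrt((-1/10 + 3 + 36) + 1512) = sqrt(389/10 + 1512) = sqrt(15509/10) = sqrt(155090)/10 ≈ 39.381)
(-22*(15 - 10)/(-1 + 4) - 1*(-594)) + G = (-22*(15 - 10)/(-1 + 4) - 1*(-594)) + sqrt(155090)/10 = (-110/3 + 594) + sqrt(155090)/10 = 1672/3 + sqrt(155090)/10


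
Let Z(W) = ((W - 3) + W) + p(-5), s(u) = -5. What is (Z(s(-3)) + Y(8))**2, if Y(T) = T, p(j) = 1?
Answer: 16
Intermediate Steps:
Z(W) = -2 + 2*W (Z(W) = ((W - 3) + W) + 1 = ((-3 + W) + W) + 1 = (-3 + 2*W) + 1 = -2 + 2*W)
(Z(s(-3)) + Y(8))**2 = ((-2 + 2*(-5)) + 8)**2 = ((-2 - 10) + 8)**2 = (-12 + 8)**2 = (-4)**2 = 16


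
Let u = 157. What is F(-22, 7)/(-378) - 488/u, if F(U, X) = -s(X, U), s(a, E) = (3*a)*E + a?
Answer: -36557/8478 ≈ -4.3120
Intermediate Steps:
s(a, E) = a + 3*E*a (s(a, E) = 3*E*a + a = a + 3*E*a)
F(U, X) = -X*(1 + 3*U)
F(-22, 7)/(-378) - 488/u = -1*7*(1 + 3*(-22))/(-378) - 488/157 = -1*7*(1 - 66)*(-1/378) - 488*1/157 = -1*7*(-65)*(-1/378) - 488/157 = 455*(-1/378) - 488/157 = -65/54 - 488/157 = -36557/8478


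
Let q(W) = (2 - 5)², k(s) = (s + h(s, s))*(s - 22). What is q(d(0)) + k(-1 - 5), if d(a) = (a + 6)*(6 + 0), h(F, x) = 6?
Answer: 9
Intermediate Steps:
k(s) = (-22 + s)*(6 + s) (k(s) = (s + 6)*(s - 22) = (6 + s)*(-22 + s) = (-22 + s)*(6 + s))
d(a) = 36 + 6*a (d(a) = (6 + a)*6 = 36 + 6*a)
q(W) = 9 (q(W) = (-3)² = 9)
q(d(0)) + k(-1 - 5) = 9 + (-132 + (-1 - 5)² - 16*(-1 - 5)) = 9 + (-132 + (-6)² - 16*(-6)) = 9 + (-132 + 36 + 96) = 9 + 0 = 9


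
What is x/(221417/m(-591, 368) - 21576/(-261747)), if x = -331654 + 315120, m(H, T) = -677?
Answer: 976623251982/19313542849 ≈ 50.567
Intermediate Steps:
x = -16534
x/(221417/m(-591, 368) - 21576/(-261747)) = -16534/(221417/(-677) - 21576/(-261747)) = -16534/(221417*(-1/677) - 21576*(-1/261747)) = -16534/(-221417/677 + 7192/87249) = -16534/(-19313542849/59067573) = -16534*(-59067573/19313542849) = 976623251982/19313542849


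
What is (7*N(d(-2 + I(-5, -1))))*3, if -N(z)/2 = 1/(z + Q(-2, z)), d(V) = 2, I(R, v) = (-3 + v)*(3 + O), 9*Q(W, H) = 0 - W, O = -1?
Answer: -189/10 ≈ -18.900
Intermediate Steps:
Q(W, H) = -W/9 (Q(W, H) = (0 - W)/9 = (-W)/9 = -W/9)
I(R, v) = -6 + 2*v (I(R, v) = (-3 + v)*(3 - 1) = (-3 + v)*2 = -6 + 2*v)
N(z) = -2/(2/9 + z) (N(z) = -2/(z - ⅑*(-2)) = -2/(z + 2/9) = -2/(2/9 + z))
(7*N(d(-2 + I(-5, -1))))*3 = (7*(-18/(2 + 9*2)))*3 = (7*(-18/(2 + 18)))*3 = (7*(-18/20))*3 = (7*(-18*1/20))*3 = (7*(-9/10))*3 = -63/10*3 = -189/10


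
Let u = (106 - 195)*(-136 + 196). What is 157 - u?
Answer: 5497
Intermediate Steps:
u = -5340 (u = -89*60 = -5340)
157 - u = 157 - 1*(-5340) = 157 + 5340 = 5497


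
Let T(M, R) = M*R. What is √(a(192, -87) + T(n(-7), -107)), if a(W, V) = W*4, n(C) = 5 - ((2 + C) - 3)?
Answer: I*√623 ≈ 24.96*I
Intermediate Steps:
n(C) = 6 - C (n(C) = 5 - (-1 + C) = 5 + (1 - C) = 6 - C)
a(W, V) = 4*W
√(a(192, -87) + T(n(-7), -107)) = √(4*192 + (6 - 1*(-7))*(-107)) = √(768 + (6 + 7)*(-107)) = √(768 + 13*(-107)) = √(768 - 1391) = √(-623) = I*√623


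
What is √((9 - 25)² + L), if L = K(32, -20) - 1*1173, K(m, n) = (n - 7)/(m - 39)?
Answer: 2*I*√11186/7 ≈ 30.218*I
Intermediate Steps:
K(m, n) = (-7 + n)/(-39 + m)
L = -8184/7 (L = (-7 - 20)/(-39 + 32) - 1*1173 = -27/(-7) - 1173 = -⅐*(-27) - 1173 = 27/7 - 1173 = -8184/7 ≈ -1169.1)
√((9 - 25)² + L) = √((9 - 25)² - 8184/7) = √((-16)² - 8184/7) = √(256 - 8184/7) = √(-6392/7) = 2*I*√11186/7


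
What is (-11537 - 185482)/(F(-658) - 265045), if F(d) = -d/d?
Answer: 197019/265046 ≈ 0.74334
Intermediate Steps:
F(d) = -1 (F(d) = -1*1 = -1)
(-11537 - 185482)/(F(-658) - 265045) = (-11537 - 185482)/(-1 - 265045) = -197019/(-265046) = -197019*(-1/265046) = 197019/265046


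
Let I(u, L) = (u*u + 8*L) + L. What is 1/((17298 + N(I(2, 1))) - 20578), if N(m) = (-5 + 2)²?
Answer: -1/3271 ≈ -0.00030572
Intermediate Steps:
I(u, L) = u² + 9*L (I(u, L) = (u² + 8*L) + L = u² + 9*L)
N(m) = 9 (N(m) = (-3)² = 9)
1/((17298 + N(I(2, 1))) - 20578) = 1/((17298 + 9) - 20578) = 1/(17307 - 20578) = 1/(-3271) = -1/3271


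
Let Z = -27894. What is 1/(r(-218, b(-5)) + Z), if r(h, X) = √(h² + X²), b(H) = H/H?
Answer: -27894/778027711 - 5*√1901/778027711 ≈ -3.6132e-5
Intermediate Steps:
b(H) = 1
r(h, X) = √(X² + h²)
1/(r(-218, b(-5)) + Z) = 1/(√(1² + (-218)²) - 27894) = 1/(√(1 + 47524) - 27894) = 1/(√47525 - 27894) = 1/(5*√1901 - 27894) = 1/(-27894 + 5*√1901)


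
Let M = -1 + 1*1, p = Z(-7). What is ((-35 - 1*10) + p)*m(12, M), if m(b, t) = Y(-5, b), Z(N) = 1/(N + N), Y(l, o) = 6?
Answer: -1893/7 ≈ -270.43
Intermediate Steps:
Z(N) = 1/(2*N)
p = -1/14 (p = (½)/(-7) = (½)*(-⅐) = -1/14 ≈ -0.071429)
M = 0 (M = -1 + 1 = 0)
m(b, t) = 6
((-35 - 1*10) + p)*m(12, M) = ((-35 - 1*10) - 1/14)*6 = ((-35 - 10) - 1/14)*6 = (-45 - 1/14)*6 = -631/14*6 = -1893/7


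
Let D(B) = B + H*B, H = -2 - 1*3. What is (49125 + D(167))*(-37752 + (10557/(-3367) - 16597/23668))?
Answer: -145795895906496559/79690156 ≈ -1.8295e+9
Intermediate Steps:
H = -5 (H = -2 - 3 = -5)
D(B) = -4*B (D(B) = B - 5*B = -4*B)
(49125 + D(167))*(-37752 + (10557/(-3367) - 16597/23668)) = (49125 - 4*167)*(-37752 + (10557/(-3367) - 16597/23668)) = (49125 - 668)*(-37752 + (10557*(-1/3367) - 16597*1/23668)) = 48457*(-37752 + (-10557/3367 - 16597/23668)) = 48457*(-37752 - 305745175/79690156) = 48457*(-3008768514487/79690156) = -145795895906496559/79690156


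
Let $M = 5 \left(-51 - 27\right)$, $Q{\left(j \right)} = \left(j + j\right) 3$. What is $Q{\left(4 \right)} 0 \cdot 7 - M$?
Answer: $390$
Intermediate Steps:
$Q{\left(j \right)} = 6 j$ ($Q{\left(j \right)} = 2 j 3 = 6 j$)
$M = -390$ ($M = 5 \left(-78\right) = -390$)
$Q{\left(4 \right)} 0 \cdot 7 - M = 6 \cdot 4 \cdot 0 \cdot 7 - -390 = 24 \cdot 0 \cdot 7 + 390 = 0 \cdot 7 + 390 = 0 + 390 = 390$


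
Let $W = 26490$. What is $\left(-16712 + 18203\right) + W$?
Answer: $27981$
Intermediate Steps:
$\left(-16712 + 18203\right) + W = \left(-16712 + 18203\right) + 26490 = 1491 + 26490 = 27981$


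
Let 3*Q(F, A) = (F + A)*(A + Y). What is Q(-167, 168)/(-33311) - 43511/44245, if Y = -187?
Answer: -4347344108/4421535585 ≈ -0.98322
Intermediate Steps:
Q(F, A) = (-187 + A)*(A + F)/3 (Q(F, A) = ((F + A)*(A - 187))/3 = ((A + F)*(-187 + A))/3 = ((-187 + A)*(A + F))/3 = (-187 + A)*(A + F)/3)
Q(-167, 168)/(-33311) - 43511/44245 = (-187/3*168 - 187/3*(-167) + (⅓)*168² + (⅓)*168*(-167))/(-33311) - 43511/44245 = (-10472 + 31229/3 + (⅓)*28224 - 9352)*(-1/33311) - 43511*1/44245 = (-10472 + 31229/3 + 9408 - 9352)*(-1/33311) - 43511/44245 = -19/3*(-1/33311) - 43511/44245 = 19/99933 - 43511/44245 = -4347344108/4421535585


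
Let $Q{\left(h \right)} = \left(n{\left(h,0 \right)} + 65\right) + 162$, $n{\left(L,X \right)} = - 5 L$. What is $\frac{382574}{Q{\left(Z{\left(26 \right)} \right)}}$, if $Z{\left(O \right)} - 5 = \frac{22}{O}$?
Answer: $\frac{4973462}{2571} \approx 1934.4$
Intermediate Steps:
$Z{\left(O \right)} = 5 + \frac{22}{O}$
$Q{\left(h \right)} = 227 - 5 h$ ($Q{\left(h \right)} = \left(- 5 h + 65\right) + 162 = \left(65 - 5 h\right) + 162 = 227 - 5 h$)
$\frac{382574}{Q{\left(Z{\left(26 \right)} \right)}} = \frac{382574}{227 - 5 \left(5 + \frac{22}{26}\right)} = \frac{382574}{227 - 5 \left(5 + 22 \cdot \frac{1}{26}\right)} = \frac{382574}{227 - 5 \left(5 + \frac{11}{13}\right)} = \frac{382574}{227 - \frac{380}{13}} = \frac{382574}{\frac{2571}{13}} = 382574 \cdot \frac{13}{2571} = \frac{4973462}{2571}$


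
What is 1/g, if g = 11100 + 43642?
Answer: 1/54742 ≈ 1.8268e-5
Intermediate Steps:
g = 54742
1/g = 1/54742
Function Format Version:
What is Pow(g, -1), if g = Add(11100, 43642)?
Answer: Rational(1, 54742) ≈ 1.8268e-5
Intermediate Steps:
g = 54742
Pow(g, -1) = Pow(54742, -1) = Rational(1, 54742)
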